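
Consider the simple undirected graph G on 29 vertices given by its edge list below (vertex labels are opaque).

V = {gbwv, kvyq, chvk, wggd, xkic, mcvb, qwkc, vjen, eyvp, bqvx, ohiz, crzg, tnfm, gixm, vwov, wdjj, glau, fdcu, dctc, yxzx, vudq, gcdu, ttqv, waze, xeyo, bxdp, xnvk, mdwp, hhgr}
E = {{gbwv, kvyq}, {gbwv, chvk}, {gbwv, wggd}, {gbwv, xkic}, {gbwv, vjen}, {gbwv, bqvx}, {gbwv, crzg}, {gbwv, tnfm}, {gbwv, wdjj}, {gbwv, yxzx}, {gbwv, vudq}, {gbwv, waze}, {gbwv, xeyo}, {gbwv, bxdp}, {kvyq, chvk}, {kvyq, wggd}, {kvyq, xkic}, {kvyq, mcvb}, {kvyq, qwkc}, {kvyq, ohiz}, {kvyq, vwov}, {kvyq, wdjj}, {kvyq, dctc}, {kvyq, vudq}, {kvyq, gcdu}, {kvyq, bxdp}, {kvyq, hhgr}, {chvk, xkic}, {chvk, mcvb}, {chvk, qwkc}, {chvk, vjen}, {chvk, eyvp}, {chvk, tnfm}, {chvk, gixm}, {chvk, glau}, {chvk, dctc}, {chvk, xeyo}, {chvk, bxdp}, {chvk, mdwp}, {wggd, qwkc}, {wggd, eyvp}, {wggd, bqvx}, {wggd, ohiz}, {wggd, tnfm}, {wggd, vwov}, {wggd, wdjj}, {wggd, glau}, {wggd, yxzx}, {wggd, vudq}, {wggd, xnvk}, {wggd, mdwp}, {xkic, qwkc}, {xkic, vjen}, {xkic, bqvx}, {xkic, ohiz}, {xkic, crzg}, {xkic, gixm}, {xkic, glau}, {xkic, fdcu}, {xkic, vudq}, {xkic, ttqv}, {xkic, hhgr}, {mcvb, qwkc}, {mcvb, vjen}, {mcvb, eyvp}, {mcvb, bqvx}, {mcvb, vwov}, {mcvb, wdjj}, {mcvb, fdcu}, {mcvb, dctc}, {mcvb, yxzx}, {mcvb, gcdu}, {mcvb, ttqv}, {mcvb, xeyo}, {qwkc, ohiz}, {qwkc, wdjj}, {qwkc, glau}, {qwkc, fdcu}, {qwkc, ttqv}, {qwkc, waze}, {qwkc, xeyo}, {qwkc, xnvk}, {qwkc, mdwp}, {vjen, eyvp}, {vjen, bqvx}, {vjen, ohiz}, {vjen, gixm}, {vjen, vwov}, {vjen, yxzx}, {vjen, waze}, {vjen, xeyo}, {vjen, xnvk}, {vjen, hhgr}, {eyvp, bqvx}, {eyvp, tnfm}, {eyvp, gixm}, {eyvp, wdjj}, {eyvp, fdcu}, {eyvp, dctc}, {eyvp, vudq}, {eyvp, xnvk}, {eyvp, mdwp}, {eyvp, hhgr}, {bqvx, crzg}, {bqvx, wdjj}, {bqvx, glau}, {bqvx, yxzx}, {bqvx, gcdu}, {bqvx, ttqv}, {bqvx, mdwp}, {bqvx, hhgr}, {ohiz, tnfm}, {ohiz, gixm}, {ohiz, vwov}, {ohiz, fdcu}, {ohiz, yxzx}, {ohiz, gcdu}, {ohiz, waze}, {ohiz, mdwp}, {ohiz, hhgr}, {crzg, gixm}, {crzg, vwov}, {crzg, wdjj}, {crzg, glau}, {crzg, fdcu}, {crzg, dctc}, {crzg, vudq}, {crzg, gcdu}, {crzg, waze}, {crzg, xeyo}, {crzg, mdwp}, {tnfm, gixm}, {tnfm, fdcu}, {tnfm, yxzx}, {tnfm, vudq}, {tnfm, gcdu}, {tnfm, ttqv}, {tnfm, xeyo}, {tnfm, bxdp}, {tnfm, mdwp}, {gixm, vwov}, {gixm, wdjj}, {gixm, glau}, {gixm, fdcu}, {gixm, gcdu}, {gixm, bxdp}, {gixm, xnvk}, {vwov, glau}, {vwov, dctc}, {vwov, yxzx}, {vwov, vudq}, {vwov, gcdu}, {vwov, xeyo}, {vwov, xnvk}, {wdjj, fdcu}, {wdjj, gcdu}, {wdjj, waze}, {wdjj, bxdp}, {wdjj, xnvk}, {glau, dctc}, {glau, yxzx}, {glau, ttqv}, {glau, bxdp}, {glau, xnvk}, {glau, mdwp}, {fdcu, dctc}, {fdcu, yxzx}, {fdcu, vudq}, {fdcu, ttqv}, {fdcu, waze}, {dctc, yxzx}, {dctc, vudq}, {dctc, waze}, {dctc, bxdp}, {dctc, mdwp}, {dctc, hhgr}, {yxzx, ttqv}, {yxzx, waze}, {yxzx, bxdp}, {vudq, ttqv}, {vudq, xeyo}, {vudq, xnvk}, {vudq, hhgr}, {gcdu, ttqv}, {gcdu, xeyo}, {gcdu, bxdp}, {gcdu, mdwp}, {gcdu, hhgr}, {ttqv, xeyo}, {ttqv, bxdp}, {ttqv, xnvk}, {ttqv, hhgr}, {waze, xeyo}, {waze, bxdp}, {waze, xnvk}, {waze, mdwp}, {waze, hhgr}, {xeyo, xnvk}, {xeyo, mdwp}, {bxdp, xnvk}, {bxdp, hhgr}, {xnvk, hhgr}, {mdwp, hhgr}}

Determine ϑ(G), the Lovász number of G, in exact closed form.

sqrt(29)

deg(bxdp) = 14; N(bxdp) = {gbwv, kvyq, chvk, tnfm, gixm, wdjj, glau, dctc, yxzx, gcdu, ttqv, waze, xnvk, hhgr}.
Vertex glau has 14 neighbors: chvk, wggd, xkic, qwkc, bqvx, crzg, gixm, vwov, dctc, yxzx, ttqv, bxdp, xnvk, mdwp.
N(ttqv) = {xkic, mcvb, qwkc, bqvx, tnfm, glau, fdcu, yxzx, vudq, gcdu, xeyo, bxdp, xnvk, hhgr}, |N(ttqv)| = 14.
Vertex bqvx has 14 neighbors: gbwv, wggd, xkic, mcvb, vjen, eyvp, crzg, wdjj, glau, yxzx, gcdu, ttqv, mdwp, hhgr.
G on 29 vertices is 14-regular; SR(29,14,6,7) — a Paley graph.
The 3 distinct eigenvalues: [14.0, 2.192582, -3.192582].
−29·(-sqrt(29)/2 - 1/2) / ((14)−(-sqrt(29)/2 - 1/2)) = sqrt(29) = ϑ(G).
ϑ(G) ≈ 5.3852.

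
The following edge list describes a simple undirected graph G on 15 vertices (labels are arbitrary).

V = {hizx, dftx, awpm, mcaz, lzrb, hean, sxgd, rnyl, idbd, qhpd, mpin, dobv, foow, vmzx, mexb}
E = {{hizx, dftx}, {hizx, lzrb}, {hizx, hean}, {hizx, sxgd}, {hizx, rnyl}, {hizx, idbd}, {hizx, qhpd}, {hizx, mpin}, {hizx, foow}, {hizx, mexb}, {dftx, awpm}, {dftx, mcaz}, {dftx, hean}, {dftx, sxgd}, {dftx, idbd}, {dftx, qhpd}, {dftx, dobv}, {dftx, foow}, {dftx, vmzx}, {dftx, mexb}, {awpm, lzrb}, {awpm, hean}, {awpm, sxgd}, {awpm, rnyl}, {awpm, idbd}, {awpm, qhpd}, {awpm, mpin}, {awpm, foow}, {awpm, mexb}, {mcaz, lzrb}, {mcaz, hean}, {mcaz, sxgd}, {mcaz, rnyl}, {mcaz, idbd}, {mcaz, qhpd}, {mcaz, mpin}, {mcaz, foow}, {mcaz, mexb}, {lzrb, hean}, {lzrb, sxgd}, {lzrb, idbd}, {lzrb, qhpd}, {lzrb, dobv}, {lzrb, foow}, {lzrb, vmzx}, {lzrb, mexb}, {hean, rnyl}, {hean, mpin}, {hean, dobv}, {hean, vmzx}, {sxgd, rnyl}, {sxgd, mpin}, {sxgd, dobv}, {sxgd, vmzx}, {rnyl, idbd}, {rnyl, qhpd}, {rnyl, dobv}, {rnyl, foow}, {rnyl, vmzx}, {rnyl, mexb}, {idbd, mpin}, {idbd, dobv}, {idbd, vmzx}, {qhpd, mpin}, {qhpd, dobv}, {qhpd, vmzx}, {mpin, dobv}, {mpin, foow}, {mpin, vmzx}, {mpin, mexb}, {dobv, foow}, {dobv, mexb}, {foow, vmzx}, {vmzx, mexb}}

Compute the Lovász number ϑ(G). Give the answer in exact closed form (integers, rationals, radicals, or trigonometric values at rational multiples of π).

N(hean) = {hizx, dftx, awpm, mcaz, lzrb, rnyl, mpin, dobv, vmzx}, |N(hean)| = 9.
deg(dobv) = 10; N(dobv) = {dftx, lzrb, hean, sxgd, rnyl, idbd, qhpd, mpin, foow, mexb}.
Vertex rnyl has 11 neighbors: hizx, awpm, mcaz, hean, sxgd, idbd, qhpd, dobv, foow, vmzx, mexb.
deg(mpin) = 11; N(mpin) = {hizx, awpm, mcaz, hean, sxgd, idbd, qhpd, dobv, foow, vmzx, mexb}.
3 parts of sizes [6, 5, 4]; α(G) = 6 = ϑ (perfect).
≈ 6.00000000 (to 8 d.p.).
Check 6 ≤ 6 ≤ 6: collapsed.

6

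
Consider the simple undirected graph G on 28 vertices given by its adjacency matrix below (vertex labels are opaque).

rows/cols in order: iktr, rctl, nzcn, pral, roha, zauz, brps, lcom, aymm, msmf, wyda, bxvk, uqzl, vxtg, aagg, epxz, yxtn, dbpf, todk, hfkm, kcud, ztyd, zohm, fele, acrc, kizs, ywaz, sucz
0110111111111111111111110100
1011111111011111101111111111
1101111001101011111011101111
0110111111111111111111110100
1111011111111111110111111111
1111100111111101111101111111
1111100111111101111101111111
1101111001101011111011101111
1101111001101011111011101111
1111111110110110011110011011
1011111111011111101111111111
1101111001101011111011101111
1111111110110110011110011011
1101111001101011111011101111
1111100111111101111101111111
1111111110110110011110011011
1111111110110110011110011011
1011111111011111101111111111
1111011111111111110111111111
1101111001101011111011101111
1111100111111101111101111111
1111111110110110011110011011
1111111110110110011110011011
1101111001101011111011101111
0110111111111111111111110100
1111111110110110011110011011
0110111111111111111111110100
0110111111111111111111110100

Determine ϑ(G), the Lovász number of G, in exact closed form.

7

Vertex kizs has 21 neighbors: iktr, rctl, nzcn, pral, roha, zauz, brps, lcom, aymm, wyda, bxvk, vxtg, aagg, dbpf, todk, hfkm, kcud, fele, acrc, ywaz, sucz.
Vertex hfkm has 21 neighbors: iktr, rctl, pral, roha, zauz, brps, msmf, wyda, uqzl, aagg, epxz, yxtn, dbpf, todk, kcud, ztyd, zohm, acrc, kizs, ywaz, sucz.
Vertex pral has 23 neighbors: rctl, nzcn, roha, zauz, brps, lcom, aymm, msmf, wyda, bxvk, uqzl, vxtg, aagg, epxz, yxtn, dbpf, todk, hfkm, kcud, ztyd, zohm, fele, kizs.
N(zohm) = {iktr, rctl, nzcn, pral, roha, zauz, brps, lcom, aymm, wyda, bxvk, vxtg, aagg, dbpf, todk, hfkm, kcud, fele, acrc, ywaz, sucz}, |N(zohm)| = 21.
6 parts of sizes [7, 7, 5, 4, 3, 2]; α(G) = 7 = ϑ (perfect).
≈ 7.00000 (to 5 d.p.).
Sandwich: α(G)=7 ≤ ϑ(G)=7 ≤ χ(Ḡ)=7 (collapsed).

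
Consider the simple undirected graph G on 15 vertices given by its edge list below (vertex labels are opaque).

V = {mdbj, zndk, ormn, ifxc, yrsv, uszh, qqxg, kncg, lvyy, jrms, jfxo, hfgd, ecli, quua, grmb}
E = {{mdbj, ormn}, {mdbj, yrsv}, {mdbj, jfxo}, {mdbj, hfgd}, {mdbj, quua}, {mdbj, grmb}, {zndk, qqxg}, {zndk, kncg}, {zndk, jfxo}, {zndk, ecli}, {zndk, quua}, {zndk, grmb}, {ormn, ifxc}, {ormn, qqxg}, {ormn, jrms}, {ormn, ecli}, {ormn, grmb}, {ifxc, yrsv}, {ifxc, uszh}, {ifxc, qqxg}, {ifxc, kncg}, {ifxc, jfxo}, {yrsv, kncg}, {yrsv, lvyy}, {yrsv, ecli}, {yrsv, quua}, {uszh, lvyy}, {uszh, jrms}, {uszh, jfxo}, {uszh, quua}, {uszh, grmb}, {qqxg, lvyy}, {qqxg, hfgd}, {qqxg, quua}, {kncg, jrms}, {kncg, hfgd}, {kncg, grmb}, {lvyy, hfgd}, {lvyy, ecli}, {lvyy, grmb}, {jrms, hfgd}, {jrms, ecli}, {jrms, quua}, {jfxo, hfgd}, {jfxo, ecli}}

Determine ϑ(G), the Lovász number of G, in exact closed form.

deg(uszh) = 6; N(uszh) = {ifxc, lvyy, jrms, jfxo, quua, grmb}.
deg(ormn) = 6; N(ormn) = {mdbj, ifxc, qqxg, jrms, ecli, grmb}.
deg(lvyy) = 6; N(lvyy) = {yrsv, uszh, qqxg, hfgd, ecli, grmb}.
deg(jrms) = 6; N(jrms) = {ormn, uszh, kncg, hfgd, ecli, quua}.
deg(v) = 6 for all v (|V|=15); Kneser-type, 2-subsets of [6].
Distinct eigenvalues (to 6 d.p.): [6.0, 1.0, -3.0].
ϑ = −N·λ_min/(λ_max−λ_min) = −15·(-3)/(6−(-3)) = 5.
≈ 5.0000 (to 4 d.p.).

5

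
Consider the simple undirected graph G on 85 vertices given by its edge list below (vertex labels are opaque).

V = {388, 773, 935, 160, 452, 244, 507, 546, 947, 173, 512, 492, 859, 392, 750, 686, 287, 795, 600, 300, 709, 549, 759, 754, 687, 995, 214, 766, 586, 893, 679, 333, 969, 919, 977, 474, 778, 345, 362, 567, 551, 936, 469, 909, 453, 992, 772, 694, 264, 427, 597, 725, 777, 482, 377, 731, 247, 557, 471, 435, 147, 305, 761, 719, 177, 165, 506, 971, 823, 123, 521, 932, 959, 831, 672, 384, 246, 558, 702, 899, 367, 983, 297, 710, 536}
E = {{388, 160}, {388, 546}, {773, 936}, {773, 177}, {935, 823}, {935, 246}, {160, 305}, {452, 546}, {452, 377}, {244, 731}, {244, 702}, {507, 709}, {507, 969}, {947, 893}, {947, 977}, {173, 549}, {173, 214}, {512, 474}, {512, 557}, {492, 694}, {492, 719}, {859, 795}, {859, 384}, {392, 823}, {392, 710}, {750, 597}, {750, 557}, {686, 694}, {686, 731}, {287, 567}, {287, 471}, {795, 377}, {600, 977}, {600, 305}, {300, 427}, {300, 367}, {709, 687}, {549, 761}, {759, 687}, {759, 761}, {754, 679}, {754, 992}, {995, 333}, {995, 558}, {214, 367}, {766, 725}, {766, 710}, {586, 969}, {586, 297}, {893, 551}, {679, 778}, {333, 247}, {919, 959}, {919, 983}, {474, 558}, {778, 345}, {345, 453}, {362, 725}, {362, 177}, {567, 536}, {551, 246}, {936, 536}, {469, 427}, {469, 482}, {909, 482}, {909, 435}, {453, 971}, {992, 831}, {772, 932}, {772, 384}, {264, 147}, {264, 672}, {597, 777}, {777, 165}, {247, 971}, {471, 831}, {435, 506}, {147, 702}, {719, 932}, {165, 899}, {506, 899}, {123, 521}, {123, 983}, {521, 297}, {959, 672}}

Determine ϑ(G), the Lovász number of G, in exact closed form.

N(244) = {731, 702}, |N(244)| = 2.
N(333) = {995, 247}, |N(333)| = 2.
N(831) = {992, 471}, |N(831)| = 2.
Vertex 859 has 2 neighbors: 795, 384.
2-regular, N=85; the odd cycle C_{85}.
A has 43 distinct eigenvalues ≈ [2.0, 1.994538, 1.978183, 1.951024, 1.913209, 1.864944, 1.806494, 1.738178, 1.660368, 1.57349, 1.478018, 1.374473, 1.263422, 1.14547, 1.021262, 0.891477, 0.756822, 0.618034, 0.47587, 0.331108, 0.184537, 0.036958, -0.110823, -0.257998, -0.403765, -0.547326, -0.687898, -0.824713, -0.957023, -1.084107, -1.205269, -1.319849, -1.42722, -1.526797, -1.618034, -1.700434, -1.773547, -1.836974, -1.890368, -1.933437, -1.965946, -1.987718, -1.998634].
With N=85: ϑ(G) = 85·(-(-1)*2*cos(pi/85))/(2−(-2*cos(pi/85))) = 85*cos(pi/85)/(cos(pi/85) + 1).
= 42.485483… (decimal).
Check 42 ≤ 85*cos(pi/85)/(cos(pi/85) + 1) ≤ 43: both strict.

85*cos(pi/85)/(cos(pi/85) + 1)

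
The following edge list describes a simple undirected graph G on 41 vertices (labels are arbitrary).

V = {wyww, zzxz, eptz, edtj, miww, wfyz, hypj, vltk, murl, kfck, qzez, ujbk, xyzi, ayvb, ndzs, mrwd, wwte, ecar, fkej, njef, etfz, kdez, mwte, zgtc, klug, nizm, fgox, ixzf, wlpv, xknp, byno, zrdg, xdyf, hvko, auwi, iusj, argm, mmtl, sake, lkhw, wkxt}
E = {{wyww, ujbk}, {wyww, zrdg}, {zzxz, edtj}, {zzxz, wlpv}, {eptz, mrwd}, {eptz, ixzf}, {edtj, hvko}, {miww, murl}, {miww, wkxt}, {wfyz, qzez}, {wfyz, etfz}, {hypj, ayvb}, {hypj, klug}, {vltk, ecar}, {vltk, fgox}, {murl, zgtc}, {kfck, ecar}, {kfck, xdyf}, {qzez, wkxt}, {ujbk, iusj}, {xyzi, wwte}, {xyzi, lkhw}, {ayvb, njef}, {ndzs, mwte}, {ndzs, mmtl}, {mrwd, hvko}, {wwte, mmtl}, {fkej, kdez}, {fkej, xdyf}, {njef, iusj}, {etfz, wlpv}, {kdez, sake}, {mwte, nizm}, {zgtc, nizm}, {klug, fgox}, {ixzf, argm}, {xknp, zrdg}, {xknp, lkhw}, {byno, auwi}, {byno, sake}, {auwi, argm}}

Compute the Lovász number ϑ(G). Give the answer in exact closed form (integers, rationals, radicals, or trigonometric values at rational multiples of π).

Vertex zgtc has 2 neighbors: murl, nizm.
N(klug) = {hypj, fgox}, |N(klug)| = 2.
deg(ecar) = 2; N(ecar) = {vltk, kfck}.
N(iusj) = {ujbk, njef}, |N(iusj)| = 2.
41-vertex 2-regular graph: this is C_{41}, the 41-cycle.
Distinct eigenvalues (to 3 d.p.): [2.0, 1.977, 1.907, 1.792, 1.636, 1.441, 1.212, 0.955, 0.676, 0.381, 0.077, -0.229, -0.53, -0.818, -1.087, -1.331, -1.543, -1.719, -1.855, -1.947, -1.994].
ϑ = −N·λ_min/(λ_max−λ_min) = −41·(-2*cos(pi/41))/(2−(-2*cos(pi/41))) = 41*cos(pi/41)/(cos(pi/41) + 1).
ϑ(G) ≈ 20.469880274.
20 ≤ 41*cos(pi/41)/(cos(pi/41) + 1) ≤ 21: both strict.

41*cos(pi/41)/(cos(pi/41) + 1)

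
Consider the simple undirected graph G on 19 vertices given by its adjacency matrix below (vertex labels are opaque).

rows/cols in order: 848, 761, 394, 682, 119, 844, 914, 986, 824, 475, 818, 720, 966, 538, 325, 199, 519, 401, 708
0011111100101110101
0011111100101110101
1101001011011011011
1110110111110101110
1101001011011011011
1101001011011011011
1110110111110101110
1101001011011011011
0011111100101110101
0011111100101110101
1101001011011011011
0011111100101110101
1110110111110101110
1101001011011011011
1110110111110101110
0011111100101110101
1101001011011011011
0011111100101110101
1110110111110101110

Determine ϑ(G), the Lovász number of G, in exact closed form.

Vertex 824 has 12 neighbors: 394, 682, 119, 844, 914, 986, 818, 966, 538, 325, 519, 708.
deg(401) = 12; N(401) = {394, 682, 119, 844, 914, 986, 818, 966, 538, 325, 519, 708}.
N(761) = {394, 682, 119, 844, 914, 986, 818, 966, 538, 325, 519, 708}, |N(761)| = 12.
deg(538) = 12; N(538) = {848, 761, 682, 914, 824, 475, 720, 966, 325, 199, 401, 708}.
K_{7,7,5} (perfect); ϑ(G) = α(G) = max{7,7,5} = 7.
Numerically 7.000000000.
α=7, χ(Ḡ)=7; ϑ=7 lies between (collapsed).

7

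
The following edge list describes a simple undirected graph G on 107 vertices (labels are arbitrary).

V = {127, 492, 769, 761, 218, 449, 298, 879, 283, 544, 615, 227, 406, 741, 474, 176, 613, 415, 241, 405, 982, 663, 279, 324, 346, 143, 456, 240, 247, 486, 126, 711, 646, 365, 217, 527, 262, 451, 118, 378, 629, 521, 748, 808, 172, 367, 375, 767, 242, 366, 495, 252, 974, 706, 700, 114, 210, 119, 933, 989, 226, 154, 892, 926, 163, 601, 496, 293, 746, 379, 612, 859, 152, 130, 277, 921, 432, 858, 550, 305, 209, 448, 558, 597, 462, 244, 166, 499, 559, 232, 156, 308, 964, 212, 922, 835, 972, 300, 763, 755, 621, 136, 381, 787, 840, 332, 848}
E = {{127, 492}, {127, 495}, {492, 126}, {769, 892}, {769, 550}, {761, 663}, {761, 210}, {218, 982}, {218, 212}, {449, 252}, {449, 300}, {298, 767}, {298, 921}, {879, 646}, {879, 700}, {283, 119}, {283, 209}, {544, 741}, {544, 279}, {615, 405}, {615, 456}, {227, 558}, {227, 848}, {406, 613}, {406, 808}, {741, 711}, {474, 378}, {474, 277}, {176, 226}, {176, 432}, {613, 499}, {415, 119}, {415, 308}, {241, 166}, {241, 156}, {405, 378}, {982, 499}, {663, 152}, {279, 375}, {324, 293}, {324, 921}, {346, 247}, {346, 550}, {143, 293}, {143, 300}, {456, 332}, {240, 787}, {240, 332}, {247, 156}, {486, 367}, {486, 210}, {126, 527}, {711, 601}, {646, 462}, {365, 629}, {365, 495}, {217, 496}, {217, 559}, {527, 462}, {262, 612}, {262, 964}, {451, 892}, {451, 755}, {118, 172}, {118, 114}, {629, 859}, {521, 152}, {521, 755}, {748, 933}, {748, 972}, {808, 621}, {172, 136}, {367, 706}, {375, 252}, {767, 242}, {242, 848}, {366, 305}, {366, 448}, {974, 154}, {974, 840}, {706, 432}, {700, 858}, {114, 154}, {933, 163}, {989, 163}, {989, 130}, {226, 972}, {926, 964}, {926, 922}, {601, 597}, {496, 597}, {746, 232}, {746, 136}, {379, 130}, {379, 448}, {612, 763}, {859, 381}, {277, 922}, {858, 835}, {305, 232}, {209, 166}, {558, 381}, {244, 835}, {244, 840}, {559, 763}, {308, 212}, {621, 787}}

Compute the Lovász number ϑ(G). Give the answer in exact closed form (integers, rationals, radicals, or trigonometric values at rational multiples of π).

deg(926) = 2; N(926) = {964, 922}.
deg(612) = 2; N(612) = {262, 763}.
Vertex 840 has 2 neighbors: 974, 244.
N(859) = {629, 381}, |N(859)| = 2.
Regular of degree 2 on 107 vertices: the odd cycle C_{107}.
Distinct eigenvalues (to 4 d.p.): [2.0, 1.9966, 1.9862, 1.969, 1.9451, 1.9144, 1.8771, 1.8334, 1.7833, 1.7271, 1.665, 1.5971, 1.5237, 1.445, 1.3614, 1.273, 1.1803, 1.0835, 0.983, 0.8791, 0.7721, 0.6625, 0.5506, 0.4369, 0.3216, 0.2052, 0.0881, -0.0294, -0.1467, -0.2635, -0.3794, -0.494, -0.6069, -0.7176, -0.826, -0.9314, -1.0337, -1.1324, -1.2272, -1.3178, -1.4038, -1.485, -1.561, -1.6317, -1.6968, -1.756, -1.8092, -1.8561, -1.8966, -1.9306, -1.9579, -1.9785, -1.9922, -1.9991].
ϑ = −N·λ_min/(λ_max−λ_min) = −107·(-2*cos(pi/107))/(2−(-2*cos(pi/107))) = 107*cos(pi/107)/(cos(pi/107) + 1).
ϑ(G) ≈ 53.488468.
Sandwich: α(G)=53 ≤ ϑ(G)=107*cos(pi/107)/(cos(pi/107) + 1) ≤ χ(Ḡ)=54 (both strict).

107*cos(pi/107)/(cos(pi/107) + 1)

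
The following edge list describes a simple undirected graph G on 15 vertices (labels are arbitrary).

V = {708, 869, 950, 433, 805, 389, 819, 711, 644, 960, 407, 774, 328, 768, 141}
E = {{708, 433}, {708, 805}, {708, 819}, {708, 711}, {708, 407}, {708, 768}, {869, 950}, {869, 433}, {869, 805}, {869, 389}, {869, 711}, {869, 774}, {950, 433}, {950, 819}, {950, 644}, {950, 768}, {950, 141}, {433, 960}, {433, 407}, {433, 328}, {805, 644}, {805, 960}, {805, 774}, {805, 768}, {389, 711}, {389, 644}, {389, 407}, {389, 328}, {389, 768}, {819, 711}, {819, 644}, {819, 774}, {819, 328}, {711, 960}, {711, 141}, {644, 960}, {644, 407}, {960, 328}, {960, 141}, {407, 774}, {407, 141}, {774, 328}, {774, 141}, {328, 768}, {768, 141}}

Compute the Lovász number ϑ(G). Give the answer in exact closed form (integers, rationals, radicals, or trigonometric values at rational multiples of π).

Vertex 869 has 6 neighbors: 950, 433, 805, 389, 711, 774.
N(328) = {433, 389, 819, 960, 774, 768}, |N(328)| = 6.
N(819) = {708, 950, 711, 644, 774, 328}, |N(819)| = 6.
Vertex 805 has 6 neighbors: 708, 869, 644, 960, 774, 768.
Regular of degree 6 on 15 vertices: Kneser-type, 2-subsets of [6].
spec(A) ≈ [6.0, 1.0, -3.0] (distinct, 5 d.p.).
Lovász: ϑ = −15(-3)/(6+-1*(-3)) = 5.
= 5.0000… (decimal).

5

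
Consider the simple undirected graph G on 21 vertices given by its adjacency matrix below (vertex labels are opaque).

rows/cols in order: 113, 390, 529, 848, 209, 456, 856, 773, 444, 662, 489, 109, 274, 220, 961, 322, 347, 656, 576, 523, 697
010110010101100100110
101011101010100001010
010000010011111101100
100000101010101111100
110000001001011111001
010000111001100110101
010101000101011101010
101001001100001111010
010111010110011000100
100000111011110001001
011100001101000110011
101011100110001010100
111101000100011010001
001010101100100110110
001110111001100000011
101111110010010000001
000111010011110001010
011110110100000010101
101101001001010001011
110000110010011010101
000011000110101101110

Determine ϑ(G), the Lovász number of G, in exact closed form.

6

Vertex 209 has 10 neighbors: 113, 390, 444, 109, 220, 961, 322, 347, 656, 697.
N(856) = {390, 848, 456, 662, 109, 220, 961, 322, 656, 523}, |N(856)| = 10.
N(523) = {113, 390, 856, 773, 489, 220, 961, 347, 576, 697}, |N(523)| = 10.
deg(576) = 10; N(576) = {113, 529, 848, 456, 444, 109, 220, 656, 523, 697}.
21-vertex 10-regular graph: Kneser-type, 2-subsets of [7].
Distinct eigenvalues (to 3 d.p.): [10.0, 1.0, -4.0].
Lovász: ϑ = −21(-4)/(10+-1*(-4)) = 6.
Numerically 6.000000.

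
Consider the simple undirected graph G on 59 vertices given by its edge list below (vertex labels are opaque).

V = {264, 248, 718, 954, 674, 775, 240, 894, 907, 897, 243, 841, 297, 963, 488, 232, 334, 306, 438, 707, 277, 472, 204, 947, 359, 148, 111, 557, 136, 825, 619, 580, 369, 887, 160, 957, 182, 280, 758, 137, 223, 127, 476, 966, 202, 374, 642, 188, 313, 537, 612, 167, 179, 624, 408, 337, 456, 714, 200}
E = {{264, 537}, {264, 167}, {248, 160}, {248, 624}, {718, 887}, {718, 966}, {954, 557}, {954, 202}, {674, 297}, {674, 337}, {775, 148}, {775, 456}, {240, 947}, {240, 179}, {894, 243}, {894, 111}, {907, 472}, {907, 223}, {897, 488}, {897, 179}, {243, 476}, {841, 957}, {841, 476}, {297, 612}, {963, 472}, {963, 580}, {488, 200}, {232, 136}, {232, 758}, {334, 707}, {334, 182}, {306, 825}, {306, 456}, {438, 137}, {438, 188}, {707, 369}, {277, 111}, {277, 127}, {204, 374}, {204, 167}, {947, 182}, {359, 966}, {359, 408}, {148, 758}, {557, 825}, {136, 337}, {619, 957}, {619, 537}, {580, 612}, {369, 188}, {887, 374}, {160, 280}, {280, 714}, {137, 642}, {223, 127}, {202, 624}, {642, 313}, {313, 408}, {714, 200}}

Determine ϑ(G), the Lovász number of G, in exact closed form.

N(841) = {957, 476}, |N(841)| = 2.
deg(642) = 2; N(642) = {137, 313}.
N(438) = {137, 188}, |N(438)| = 2.
deg(148) = 2; N(148) = {775, 758}.
deg(v) = 2 for all v (|V|=59); the odd cycle C_{59}.
The 30 distinct eigenvalues: [2.0, 1.98867, 1.95481, 1.8988, 1.82127, 1.72311, 1.60542, 1.46955, 1.31702, 1.14957, 0.9691, 0.77765, 0.57738, 0.37058, 0.15957, -0.05324, -0.26545, -0.47465, -0.67848, -0.87461, -1.06084, -1.23505, -1.39526, -1.53967, -1.66663, -1.7747, -1.86267, -1.92954, -1.97454, -1.99717].
With N=59: ϑ(G) = 59·(-(-1)*2*cos(pi/59))/(2−(-2*cos(pi/59))) = 59*cos(pi/59)/(cos(pi/59) + 1).
ϑ(G) ≈ 29.479080.
29 ≤ 59*cos(pi/59)/(cos(pi/59) + 1) ≤ 30: both strict.

59*cos(pi/59)/(cos(pi/59) + 1)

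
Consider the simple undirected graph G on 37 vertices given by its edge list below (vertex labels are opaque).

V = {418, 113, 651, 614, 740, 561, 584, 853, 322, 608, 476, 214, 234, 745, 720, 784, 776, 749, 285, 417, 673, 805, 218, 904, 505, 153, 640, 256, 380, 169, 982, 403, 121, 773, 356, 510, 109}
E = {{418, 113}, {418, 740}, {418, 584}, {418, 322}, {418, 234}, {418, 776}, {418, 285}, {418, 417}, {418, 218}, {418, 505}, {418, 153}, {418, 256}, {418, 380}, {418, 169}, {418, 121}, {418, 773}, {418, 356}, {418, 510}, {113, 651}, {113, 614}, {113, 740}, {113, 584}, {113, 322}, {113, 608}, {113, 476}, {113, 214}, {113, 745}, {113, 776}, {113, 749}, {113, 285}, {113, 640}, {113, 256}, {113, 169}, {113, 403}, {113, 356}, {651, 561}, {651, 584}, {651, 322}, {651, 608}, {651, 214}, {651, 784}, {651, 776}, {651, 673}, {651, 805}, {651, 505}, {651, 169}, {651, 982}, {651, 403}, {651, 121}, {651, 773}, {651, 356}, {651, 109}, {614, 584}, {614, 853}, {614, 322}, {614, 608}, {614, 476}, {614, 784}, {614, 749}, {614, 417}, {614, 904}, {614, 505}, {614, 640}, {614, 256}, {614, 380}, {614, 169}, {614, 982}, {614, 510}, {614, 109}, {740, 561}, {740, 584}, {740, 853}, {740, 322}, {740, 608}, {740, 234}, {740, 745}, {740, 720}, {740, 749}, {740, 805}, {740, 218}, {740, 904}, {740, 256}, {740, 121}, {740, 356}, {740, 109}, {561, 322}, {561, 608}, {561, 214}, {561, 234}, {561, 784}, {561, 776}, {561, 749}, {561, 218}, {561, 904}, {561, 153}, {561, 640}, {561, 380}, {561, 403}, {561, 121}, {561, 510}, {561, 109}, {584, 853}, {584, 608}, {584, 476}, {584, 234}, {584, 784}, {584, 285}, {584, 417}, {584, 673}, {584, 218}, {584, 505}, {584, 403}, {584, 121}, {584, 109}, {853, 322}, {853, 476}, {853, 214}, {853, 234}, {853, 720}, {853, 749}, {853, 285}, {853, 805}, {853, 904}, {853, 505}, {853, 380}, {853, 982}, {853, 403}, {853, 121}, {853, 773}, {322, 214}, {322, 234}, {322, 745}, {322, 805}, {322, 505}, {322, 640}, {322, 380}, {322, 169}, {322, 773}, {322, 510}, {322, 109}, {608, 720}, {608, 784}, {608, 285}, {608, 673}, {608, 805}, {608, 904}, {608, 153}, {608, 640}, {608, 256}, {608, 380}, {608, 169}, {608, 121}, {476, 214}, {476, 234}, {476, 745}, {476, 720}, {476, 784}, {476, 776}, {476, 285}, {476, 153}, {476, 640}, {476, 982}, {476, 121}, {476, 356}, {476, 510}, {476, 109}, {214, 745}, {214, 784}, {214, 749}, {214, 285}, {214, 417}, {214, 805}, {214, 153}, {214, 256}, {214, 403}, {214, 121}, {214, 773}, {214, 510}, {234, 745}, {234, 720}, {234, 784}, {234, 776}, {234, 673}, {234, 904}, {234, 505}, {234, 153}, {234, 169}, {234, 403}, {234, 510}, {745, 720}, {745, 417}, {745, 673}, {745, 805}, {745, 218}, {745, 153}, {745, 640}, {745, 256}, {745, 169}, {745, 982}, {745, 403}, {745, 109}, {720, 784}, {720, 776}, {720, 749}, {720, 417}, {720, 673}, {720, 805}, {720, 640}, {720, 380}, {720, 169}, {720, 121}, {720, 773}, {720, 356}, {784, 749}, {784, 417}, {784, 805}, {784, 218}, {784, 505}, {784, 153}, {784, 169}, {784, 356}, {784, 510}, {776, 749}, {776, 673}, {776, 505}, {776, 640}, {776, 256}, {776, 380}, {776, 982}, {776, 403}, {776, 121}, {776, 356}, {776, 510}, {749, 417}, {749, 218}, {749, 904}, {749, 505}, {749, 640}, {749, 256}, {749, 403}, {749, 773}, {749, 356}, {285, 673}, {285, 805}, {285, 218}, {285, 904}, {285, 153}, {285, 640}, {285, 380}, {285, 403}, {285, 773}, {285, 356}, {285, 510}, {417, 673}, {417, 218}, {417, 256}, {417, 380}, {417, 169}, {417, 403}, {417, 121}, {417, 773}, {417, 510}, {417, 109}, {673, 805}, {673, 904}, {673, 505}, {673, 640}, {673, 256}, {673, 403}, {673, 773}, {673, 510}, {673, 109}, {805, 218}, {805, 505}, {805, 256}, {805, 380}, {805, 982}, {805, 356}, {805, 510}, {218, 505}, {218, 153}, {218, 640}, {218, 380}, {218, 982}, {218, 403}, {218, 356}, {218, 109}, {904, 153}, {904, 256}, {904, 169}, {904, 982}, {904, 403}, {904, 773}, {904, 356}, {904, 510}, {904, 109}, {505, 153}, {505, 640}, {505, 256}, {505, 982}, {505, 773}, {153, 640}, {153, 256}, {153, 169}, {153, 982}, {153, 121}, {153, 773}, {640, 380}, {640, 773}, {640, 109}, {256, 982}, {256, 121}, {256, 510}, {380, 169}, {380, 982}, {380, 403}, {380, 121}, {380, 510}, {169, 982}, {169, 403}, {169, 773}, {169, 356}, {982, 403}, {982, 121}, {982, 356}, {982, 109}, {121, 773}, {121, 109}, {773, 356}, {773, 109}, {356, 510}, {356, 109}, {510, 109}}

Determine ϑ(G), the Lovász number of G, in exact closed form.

N(256) = {418, 113, 614, 740, 608, 214, 745, 776, 749, 417, 673, 805, 904, 505, 153, 982, 121, 510}, |N(256)| = 18.
Vertex 561 has 18 neighbors: 651, 740, 322, 608, 214, 234, 784, 776, 749, 218, 904, 153, 640, 380, 403, 121, 510, 109.
deg(476) = 18; N(476) = {113, 614, 584, 853, 214, 234, 745, 720, 784, 776, 285, 153, 640, 982, 121, 356, 510, 109}.
deg(982) = 18; N(982) = {651, 614, 853, 476, 745, 776, 805, 218, 904, 505, 153, 256, 380, 169, 403, 121, 356, 109}.
deg(v) = 18 for all v (|V|=37); SR(37,18,8,9) — a Paley graph.
Distinct eigenvalues (to 5 d.p.): [18.0, 2.54138, -3.54138].
Lovász (edge-transitive): ϑ = −37·(-sqrt(37)/2 - 1/2)/((18)−(-sqrt(37)/2 - 1/2)) = sqrt(37).
ϑ(G) ≈ 6.08276.

sqrt(37)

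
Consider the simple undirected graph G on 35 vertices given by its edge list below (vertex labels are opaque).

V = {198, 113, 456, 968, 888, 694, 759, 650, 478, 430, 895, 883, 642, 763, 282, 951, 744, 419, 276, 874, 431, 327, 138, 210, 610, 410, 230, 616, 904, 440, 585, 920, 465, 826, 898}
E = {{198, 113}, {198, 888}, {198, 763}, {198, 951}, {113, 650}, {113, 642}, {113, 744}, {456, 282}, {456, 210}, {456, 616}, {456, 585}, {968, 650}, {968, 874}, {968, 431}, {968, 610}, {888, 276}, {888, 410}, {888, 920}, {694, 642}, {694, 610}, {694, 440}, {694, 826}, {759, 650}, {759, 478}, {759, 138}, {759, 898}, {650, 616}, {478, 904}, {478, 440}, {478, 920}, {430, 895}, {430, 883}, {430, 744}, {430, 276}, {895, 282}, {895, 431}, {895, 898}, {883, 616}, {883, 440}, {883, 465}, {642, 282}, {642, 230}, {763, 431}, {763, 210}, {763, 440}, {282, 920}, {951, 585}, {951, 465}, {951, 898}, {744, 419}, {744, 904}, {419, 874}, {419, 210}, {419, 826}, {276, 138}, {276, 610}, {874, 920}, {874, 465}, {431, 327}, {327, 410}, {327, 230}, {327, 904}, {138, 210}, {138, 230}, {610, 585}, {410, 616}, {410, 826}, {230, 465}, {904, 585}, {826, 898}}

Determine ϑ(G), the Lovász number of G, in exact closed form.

deg(744) = 4; N(744) = {113, 430, 419, 904}.
Vertex 650 has 4 neighbors: 113, 968, 759, 616.
N(456) = {282, 210, 616, 585}, |N(456)| = 4.
Vertex 440 has 4 neighbors: 694, 478, 883, 763.
35-vertex 4-regular graph: Kneser K(7,3) on C(7,3)=35 vertices.
A has 4 distinct eigenvalues ≈ [4.0, 2.0, -1.0, -3.0].
ϑ = −N·λ_min/(λ_max−λ_min) = −35·(-3)/(4−(-3)) = 15.
ϑ(G) ≈ 15.0000.

15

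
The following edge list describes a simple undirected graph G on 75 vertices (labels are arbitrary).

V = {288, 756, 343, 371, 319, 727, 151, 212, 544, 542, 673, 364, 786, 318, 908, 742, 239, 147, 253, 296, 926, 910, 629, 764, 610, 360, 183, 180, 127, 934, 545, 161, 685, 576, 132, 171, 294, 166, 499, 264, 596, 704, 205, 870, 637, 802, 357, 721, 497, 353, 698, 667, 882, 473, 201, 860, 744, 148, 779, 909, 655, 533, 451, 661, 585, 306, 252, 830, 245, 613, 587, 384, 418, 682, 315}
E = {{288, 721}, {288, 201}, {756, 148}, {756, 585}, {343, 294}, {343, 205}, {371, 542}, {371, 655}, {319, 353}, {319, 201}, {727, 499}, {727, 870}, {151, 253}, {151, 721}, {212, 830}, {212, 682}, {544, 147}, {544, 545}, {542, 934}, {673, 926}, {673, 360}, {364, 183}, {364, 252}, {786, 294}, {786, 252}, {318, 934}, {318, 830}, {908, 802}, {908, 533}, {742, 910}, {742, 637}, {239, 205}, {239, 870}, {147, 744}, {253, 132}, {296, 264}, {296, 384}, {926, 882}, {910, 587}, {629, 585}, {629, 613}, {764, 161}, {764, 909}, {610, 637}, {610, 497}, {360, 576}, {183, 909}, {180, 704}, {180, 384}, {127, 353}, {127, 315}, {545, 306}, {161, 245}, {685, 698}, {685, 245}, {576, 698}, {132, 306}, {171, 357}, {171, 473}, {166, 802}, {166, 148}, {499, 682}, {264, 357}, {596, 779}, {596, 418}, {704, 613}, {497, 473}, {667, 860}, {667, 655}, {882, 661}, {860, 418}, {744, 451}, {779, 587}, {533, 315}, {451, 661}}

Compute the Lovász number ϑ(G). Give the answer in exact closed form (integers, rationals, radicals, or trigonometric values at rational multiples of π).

Vertex 786 has 2 neighbors: 294, 252.
N(132) = {253, 306}, |N(132)| = 2.
N(910) = {742, 587}, |N(910)| = 2.
deg(161) = 2; N(161) = {764, 245}.
2-regular, N=75; connected 2-regular on 75 ⇒ C_{75}.
A has 38 distinct eigenvalues ≈ [2.0, 1.993, 1.972, 1.937, 1.889, 1.827, 1.753, 1.666, 1.567, 1.458, 1.338, 1.209, 1.072, 0.927, 0.775, 0.618, 0.457, 0.292, 0.126, -0.042, -0.209, -0.375, -0.538, -0.697, -0.852, -1.0, -1.141, -1.275, -1.399, -1.514, -1.618, -1.711, -1.791, -1.86, -1.915, -1.956, -1.984, -1.998].
−75·(-2*cos(pi/75)) / ((2)−(-2*cos(pi/75))) = 75*cos(pi/75)/(cos(pi/75) + 1) = ϑ(G).
≈ 37.483546 (to 6 d.p.).
37 ≤ 75*cos(pi/75)/(cos(pi/75) + 1) ≤ 38: both strict.

75*cos(pi/75)/(cos(pi/75) + 1)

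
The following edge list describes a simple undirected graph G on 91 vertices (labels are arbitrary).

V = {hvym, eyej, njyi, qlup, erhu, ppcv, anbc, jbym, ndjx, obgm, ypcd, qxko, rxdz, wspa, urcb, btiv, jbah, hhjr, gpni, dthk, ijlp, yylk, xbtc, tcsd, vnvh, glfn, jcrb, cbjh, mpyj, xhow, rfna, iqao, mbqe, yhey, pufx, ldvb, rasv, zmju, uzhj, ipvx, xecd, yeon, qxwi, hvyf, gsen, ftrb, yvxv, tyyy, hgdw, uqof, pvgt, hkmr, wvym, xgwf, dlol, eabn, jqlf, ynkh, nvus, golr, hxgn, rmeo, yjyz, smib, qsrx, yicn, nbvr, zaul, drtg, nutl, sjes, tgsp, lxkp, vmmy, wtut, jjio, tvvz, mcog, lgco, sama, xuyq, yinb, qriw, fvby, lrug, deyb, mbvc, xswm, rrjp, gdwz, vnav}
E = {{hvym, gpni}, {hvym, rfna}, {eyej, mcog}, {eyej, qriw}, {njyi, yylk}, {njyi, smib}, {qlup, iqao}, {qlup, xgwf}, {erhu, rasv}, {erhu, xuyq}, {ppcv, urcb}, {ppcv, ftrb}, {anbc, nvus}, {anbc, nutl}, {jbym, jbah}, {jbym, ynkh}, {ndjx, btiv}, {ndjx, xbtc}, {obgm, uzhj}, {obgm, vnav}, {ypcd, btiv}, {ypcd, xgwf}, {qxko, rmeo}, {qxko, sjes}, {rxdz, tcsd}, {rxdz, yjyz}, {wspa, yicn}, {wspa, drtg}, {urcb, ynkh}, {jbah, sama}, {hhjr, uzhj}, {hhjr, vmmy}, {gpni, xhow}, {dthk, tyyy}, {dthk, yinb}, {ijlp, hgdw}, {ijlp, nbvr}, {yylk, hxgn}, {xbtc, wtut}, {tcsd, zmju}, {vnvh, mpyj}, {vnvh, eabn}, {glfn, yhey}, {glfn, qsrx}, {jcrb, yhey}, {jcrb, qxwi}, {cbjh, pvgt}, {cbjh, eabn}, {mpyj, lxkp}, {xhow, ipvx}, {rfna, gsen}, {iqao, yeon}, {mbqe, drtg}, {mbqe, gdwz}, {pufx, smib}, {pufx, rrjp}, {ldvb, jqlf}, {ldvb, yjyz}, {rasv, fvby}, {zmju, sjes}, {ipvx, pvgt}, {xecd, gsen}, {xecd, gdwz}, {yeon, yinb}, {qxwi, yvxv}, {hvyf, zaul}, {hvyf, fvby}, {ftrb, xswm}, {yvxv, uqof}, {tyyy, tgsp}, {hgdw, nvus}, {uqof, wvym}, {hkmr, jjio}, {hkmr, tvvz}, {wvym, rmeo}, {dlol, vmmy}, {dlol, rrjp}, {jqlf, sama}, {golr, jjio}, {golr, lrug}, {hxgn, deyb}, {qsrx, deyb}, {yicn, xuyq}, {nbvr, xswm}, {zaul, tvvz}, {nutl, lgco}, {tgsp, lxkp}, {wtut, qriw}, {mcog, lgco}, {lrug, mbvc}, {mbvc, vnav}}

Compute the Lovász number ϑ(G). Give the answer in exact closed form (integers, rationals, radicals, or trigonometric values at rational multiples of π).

91*cos(pi/91)/(cos(pi/91) + 1)

deg(smib) = 2; N(smib) = {njyi, pufx}.
Vertex uqof has 2 neighbors: yvxv, wvym.
deg(yvxv) = 2; N(yvxv) = {qxwi, uqof}.
N(hkmr) = {jjio, tvvz}, |N(hkmr)| = 2.
deg(v) = 2 for all v (|V|=91); a single 91-cycle (edge-transitive).
Distinct eigenvalues (to 6 d.p.): [2.0, 1.995235, 1.980961, 1.957247, 1.924206, 1.881995, 1.830816, 1.770912, 1.702569, 1.626112, 1.541906, 1.450353, 1.351887, 1.24698, 1.136129, 1.019865, 0.898741, 0.773333, 0.644241, 0.512078, 0.377475, 0.241073, 0.103523, -0.034521, -0.172401, -0.309459, -0.445042, -0.578504, -0.70921, -0.836536, -0.959875, -1.07864, -1.192265, -1.300208, -1.401955, -1.497021, -1.584954, -1.665333, -1.737776, -1.801938, -1.857512, -1.904235, -1.941884, -1.970278, -1.989283, -1.998808].
With N=91: ϑ(G) = 91·(-(-1)*2*cos(pi/91))/(2−(-2*cos(pi/91))) = 91*cos(pi/91)/(cos(pi/91) + 1).
ϑ(G) ≈ 45.48644.
Check 45 ≤ 91*cos(pi/91)/(cos(pi/91) + 1) ≤ 46: both strict.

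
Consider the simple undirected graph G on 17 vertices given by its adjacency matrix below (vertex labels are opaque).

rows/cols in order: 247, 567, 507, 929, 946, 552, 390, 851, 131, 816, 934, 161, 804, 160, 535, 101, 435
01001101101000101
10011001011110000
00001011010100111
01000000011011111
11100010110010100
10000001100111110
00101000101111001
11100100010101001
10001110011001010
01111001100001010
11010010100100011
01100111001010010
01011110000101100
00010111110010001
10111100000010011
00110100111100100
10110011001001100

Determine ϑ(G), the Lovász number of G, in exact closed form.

sqrt(17)

deg(535) = 8; N(535) = {247, 507, 929, 946, 552, 804, 101, 435}.
Vertex 160 has 8 neighbors: 929, 552, 390, 851, 131, 816, 804, 435.
N(567) = {247, 929, 946, 851, 816, 934, 161, 804}, |N(567)| = 8.
deg(390) = 8; N(390) = {507, 946, 131, 934, 161, 804, 160, 435}.
deg(v) = 8 for all v (|V|=17); strongly regular (17,8,3,4).
The 3 distinct eigenvalues: [8.0, 1.561553, -2.561553].
Lovász: ϑ = −17(-sqrt(17)/2 - 1/2)/(8+-(-sqrt(17)/2 - 1/2)) = sqrt(17).
ϑ(G) ≈ 4.1231.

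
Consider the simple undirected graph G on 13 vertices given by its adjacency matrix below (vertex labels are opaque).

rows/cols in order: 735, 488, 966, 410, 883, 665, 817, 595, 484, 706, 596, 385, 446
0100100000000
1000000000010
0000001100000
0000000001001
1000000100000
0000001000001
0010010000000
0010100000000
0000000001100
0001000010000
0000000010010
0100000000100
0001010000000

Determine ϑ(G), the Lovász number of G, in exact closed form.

13*cos(pi/13)/(cos(pi/13) + 1)

Vertex 385 has 2 neighbors: 488, 596.
Vertex 595 has 2 neighbors: 966, 883.
deg(966) = 2; N(966) = {817, 595}.
Vertex 410 has 2 neighbors: 706, 446.
deg(v) = 2 for all v (|V|=13); this is C_{13}, the 13-cycle.
A has 7 distinct eigenvalues ≈ [2.0, 1.770912, 1.136129, 0.241073, -0.70921, -1.497021, -1.941884].
Lovász (edge-transitive): ϑ = −13·(-2*cos(pi/13))/((2)−(-2*cos(pi/13))) = 13*cos(pi/13)/(cos(pi/13) + 1).
ϑ(G) ≈ 6.404169.
α=6, χ(Ḡ)=7; ϑ=13*cos(pi/13)/(cos(pi/13) + 1) lies between (both strict).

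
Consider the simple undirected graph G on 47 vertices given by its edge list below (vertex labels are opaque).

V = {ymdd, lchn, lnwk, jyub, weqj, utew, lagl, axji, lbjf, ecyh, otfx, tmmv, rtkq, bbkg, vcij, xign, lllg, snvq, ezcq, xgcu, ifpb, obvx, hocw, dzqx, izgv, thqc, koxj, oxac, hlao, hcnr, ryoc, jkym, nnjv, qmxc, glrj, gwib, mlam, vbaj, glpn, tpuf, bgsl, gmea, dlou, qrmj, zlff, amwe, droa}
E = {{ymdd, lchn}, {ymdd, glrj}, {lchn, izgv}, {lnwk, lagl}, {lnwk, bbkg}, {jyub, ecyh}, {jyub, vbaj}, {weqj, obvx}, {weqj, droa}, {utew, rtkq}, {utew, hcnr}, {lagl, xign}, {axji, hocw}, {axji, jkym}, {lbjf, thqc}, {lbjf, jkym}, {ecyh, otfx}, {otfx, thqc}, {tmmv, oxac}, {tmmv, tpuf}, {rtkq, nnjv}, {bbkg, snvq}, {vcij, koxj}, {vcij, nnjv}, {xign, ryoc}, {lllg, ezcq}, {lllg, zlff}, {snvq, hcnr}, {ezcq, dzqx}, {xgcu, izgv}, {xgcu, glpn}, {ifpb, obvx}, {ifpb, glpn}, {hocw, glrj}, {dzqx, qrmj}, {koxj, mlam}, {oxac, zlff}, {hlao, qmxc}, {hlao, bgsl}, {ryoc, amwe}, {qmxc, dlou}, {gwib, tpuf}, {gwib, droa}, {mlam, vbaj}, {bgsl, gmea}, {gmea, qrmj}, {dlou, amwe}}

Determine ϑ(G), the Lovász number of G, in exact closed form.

deg(qrmj) = 2; N(qrmj) = {dzqx, gmea}.
deg(rtkq) = 2; N(rtkq) = {utew, nnjv}.
deg(ecyh) = 2; N(ecyh) = {jyub, otfx}.
Vertex obvx has 2 neighbors: weqj, ifpb.
Every vertex has degree 2 (N=47); a single 47-cycle (edge-transitive).
The 24 distinct eigenvalues: [2.0, 1.982, 1.929, 1.841, 1.721, 1.57, 1.39, 1.186, 0.961, 0.719, 0.464, 0.2, -0.067, -0.333, -0.593, -0.842, -1.076, -1.291, -1.483, -1.649, -1.785, -1.889, -1.96, -1.996].
Lovász (edge-transitive): ϑ = −47·(-2*cos(pi/47))/((2)−(-2*cos(pi/47))) = 47*cos(pi/47)/(cos(pi/47) + 1).
= 23.4737315… (decimal).
Check 23 ≤ 47*cos(pi/47)/(cos(pi/47) + 1) ≤ 24: both strict.

47*cos(pi/47)/(cos(pi/47) + 1)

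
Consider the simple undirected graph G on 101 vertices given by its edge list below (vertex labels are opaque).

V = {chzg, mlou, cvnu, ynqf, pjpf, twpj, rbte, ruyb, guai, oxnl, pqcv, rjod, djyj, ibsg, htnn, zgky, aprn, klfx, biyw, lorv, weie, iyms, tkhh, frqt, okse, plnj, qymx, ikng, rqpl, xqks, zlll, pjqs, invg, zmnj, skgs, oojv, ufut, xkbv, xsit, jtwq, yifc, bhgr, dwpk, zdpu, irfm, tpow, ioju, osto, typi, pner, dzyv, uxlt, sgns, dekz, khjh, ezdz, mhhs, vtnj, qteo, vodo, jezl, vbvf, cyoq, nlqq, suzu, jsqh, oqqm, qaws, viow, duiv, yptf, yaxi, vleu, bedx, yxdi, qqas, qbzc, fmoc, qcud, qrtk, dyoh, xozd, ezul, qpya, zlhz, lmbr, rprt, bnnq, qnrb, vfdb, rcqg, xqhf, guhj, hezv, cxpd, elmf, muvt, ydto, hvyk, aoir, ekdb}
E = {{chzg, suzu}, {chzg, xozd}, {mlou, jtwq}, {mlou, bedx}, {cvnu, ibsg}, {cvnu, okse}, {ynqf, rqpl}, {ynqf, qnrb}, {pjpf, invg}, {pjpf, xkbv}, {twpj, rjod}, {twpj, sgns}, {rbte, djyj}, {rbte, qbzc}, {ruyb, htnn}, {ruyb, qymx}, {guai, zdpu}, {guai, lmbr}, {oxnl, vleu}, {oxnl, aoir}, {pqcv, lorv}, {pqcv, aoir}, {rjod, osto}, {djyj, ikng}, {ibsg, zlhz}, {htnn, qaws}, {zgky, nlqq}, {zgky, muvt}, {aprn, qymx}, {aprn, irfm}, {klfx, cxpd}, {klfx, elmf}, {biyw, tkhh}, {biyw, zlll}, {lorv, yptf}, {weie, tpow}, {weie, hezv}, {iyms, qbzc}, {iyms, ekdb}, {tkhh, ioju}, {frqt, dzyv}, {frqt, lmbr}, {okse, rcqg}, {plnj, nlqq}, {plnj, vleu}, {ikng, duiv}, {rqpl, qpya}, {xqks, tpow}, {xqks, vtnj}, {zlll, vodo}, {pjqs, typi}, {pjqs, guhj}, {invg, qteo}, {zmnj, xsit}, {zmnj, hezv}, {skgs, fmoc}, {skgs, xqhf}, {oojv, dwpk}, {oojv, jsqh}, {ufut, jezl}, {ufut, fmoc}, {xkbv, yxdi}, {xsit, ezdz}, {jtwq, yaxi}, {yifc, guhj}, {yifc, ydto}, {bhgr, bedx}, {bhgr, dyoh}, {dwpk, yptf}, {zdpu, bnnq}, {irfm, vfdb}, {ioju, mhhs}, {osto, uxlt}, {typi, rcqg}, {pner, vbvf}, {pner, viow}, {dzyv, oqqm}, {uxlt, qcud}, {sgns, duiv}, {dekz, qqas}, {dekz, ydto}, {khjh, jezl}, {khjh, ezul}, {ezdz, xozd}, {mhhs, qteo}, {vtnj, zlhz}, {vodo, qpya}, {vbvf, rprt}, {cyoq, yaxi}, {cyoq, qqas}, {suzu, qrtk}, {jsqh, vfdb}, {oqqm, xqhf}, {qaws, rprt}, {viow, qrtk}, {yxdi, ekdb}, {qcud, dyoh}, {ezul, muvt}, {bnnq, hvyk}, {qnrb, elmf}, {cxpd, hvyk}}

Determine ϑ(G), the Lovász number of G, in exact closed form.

N(qymx) = {ruyb, aprn}, |N(qymx)| = 2.
Vertex lorv has 2 neighbors: pqcv, yptf.
N(zmnj) = {xsit, hezv}, |N(zmnj)| = 2.
N(mlou) = {jtwq, bedx}, |N(mlou)| = 2.
deg(v) = 2 for all v (|V|=101); this is C_{101}, the 101-cycle.
spec(A) ≈ [2.0, 1.99613, 1.98454, 1.96527, 1.9384, 1.90403, 1.86229, 1.81335, 1.75739, 1.69463, 1.62532, 1.54971, 1.46812, 1.38084, 1.28822, 1.19062, 1.08841, 0.98199, 0.87177, 0.75818, 0.64165, 0.52264, 0.40161, 0.27903, 0.15537, 0.0311, -0.09328, -0.2173, -0.34049, -0.46235, -0.58243, -0.70025, -0.81537, -0.92733, -1.0357, -1.14006, -1.24002, -1.33518, -1.42517, -1.50965, -1.58828, -1.66078, -1.72684, -1.78623, -1.83871, -1.88407, -1.92214, -1.95278, -1.97586, -1.9913, -1.99903] (distinct, 5 d.p.).
ϑ = −N·λ_min/(λ_max−λ_min) = −101·(-2*cos(pi/101))/(2−(-2*cos(pi/101))) = 101*cos(pi/101)/(cos(pi/101) + 1).
≈ 50.4877832 (to 7 d.p.).
α=50, χ(Ḡ)=51; ϑ=101*cos(pi/101)/(cos(pi/101) + 1) lies between (both strict).

101*cos(pi/101)/(cos(pi/101) + 1)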